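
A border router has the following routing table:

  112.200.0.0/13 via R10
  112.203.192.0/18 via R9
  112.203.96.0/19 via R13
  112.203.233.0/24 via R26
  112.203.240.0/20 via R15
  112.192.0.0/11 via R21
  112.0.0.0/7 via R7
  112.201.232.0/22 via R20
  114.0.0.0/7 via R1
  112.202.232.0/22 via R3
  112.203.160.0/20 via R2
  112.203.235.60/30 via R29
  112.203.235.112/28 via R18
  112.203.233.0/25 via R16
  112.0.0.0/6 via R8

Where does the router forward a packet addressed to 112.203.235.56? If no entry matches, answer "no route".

R9

Routes whose prefix contains 112.203.235.56:
  112.0.0.0/6 (112.0.0.0 - 115.255.255.255) -> R8
  112.0.0.0/7 (112.0.0.0 - 113.255.255.255) -> R7
  112.192.0.0/11 (112.192.0.0 - 112.223.255.255) -> R21
  112.200.0.0/13 (112.200.0.0 - 112.207.255.255) -> R10
  112.203.192.0/18 (112.203.192.0 - 112.203.255.255) -> R9
More-specific entries that do NOT match:
  112.203.235.60/30 (112.203.235.60 - 112.203.235.63) does not contain 112.203.235.56
  112.203.235.112/28 (112.203.235.112 - 112.203.235.127) does not contain 112.203.235.56
  112.203.233.0/25 (112.203.233.0 - 112.203.233.127) does not contain 112.203.235.56
  112.203.233.0/24 (112.203.233.0 - 112.203.233.255) does not contain 112.203.235.56
  112.201.232.0/22 (112.201.232.0 - 112.201.235.255) does not contain 112.203.235.56
  112.202.232.0/22 (112.202.232.0 - 112.202.235.255) does not contain 112.203.235.56
  112.203.240.0/20 (112.203.240.0 - 112.203.255.255) does not contain 112.203.235.56
  112.203.160.0/20 (112.203.160.0 - 112.203.175.255) does not contain 112.203.235.56
  112.203.96.0/19 (112.203.96.0 - 112.203.127.255) does not contain 112.203.235.56
Longest matching prefix is /18 -> next hop R9.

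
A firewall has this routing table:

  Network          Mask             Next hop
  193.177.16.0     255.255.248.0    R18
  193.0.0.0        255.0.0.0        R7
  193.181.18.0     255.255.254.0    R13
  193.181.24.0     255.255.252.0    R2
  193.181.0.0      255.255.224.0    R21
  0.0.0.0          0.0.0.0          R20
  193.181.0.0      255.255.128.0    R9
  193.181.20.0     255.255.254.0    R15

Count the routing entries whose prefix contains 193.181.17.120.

4

Prefixes containing 193.181.17.120:
  0.0.0.0/0 (default, matches everything)
  193.0.0.0/8 (193.0.0.0 - 193.255.255.255)
  193.181.0.0/17 (193.181.0.0 - 193.181.127.255)
  193.181.0.0/19 (193.181.0.0 - 193.181.31.255)
Total matching entries: 4.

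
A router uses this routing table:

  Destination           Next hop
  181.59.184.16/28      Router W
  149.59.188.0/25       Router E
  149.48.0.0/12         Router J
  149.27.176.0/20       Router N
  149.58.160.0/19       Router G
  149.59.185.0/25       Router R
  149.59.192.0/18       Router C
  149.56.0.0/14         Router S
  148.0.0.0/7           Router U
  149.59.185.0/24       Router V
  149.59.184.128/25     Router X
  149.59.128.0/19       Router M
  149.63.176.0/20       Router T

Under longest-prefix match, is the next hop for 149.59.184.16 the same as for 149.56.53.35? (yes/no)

yes

149.59.184.16: longest match 149.56.0.0/14 -> Router S
149.56.53.35: longest match 149.56.0.0/14 -> Router S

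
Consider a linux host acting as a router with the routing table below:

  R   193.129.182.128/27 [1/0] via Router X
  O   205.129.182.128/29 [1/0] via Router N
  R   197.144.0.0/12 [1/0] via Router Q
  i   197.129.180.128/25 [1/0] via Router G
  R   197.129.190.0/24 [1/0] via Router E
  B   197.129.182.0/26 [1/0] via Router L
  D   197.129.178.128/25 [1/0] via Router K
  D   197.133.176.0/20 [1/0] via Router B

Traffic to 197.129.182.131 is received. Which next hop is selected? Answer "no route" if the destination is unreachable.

no route

No entry's prefix contains 197.129.182.131; there is no default route.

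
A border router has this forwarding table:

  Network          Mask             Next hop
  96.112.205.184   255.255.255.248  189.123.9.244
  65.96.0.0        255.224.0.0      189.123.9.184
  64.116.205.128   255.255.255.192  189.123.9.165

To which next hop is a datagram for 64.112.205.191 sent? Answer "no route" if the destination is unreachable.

No entry's prefix contains 64.112.205.191; there is no default route.

no route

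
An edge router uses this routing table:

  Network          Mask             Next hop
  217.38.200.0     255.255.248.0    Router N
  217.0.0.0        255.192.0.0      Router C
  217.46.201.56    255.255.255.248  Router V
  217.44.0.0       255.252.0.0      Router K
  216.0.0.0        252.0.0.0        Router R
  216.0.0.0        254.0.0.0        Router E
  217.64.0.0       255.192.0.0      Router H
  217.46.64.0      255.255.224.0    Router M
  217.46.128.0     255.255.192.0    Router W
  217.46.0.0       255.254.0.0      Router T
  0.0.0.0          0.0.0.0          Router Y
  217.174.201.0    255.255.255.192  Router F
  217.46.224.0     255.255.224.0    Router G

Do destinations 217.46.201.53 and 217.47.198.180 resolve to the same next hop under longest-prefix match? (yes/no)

yes

217.46.201.53: longest match 217.46.0.0/15 -> Router T
217.47.198.180: longest match 217.46.0.0/15 -> Router T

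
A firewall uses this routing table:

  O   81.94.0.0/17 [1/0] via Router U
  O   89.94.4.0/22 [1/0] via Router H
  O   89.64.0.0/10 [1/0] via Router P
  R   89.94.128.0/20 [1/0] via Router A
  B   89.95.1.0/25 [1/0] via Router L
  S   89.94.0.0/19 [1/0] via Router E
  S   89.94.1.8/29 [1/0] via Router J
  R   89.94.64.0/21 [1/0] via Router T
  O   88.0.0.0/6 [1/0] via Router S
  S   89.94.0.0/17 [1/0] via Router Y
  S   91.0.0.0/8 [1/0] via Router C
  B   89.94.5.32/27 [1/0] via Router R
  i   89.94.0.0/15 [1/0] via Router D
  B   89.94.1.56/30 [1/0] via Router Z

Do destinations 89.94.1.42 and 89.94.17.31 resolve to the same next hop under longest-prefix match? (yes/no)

yes

89.94.1.42: longest match 89.94.0.0/19 -> Router E
89.94.17.31: longest match 89.94.0.0/19 -> Router E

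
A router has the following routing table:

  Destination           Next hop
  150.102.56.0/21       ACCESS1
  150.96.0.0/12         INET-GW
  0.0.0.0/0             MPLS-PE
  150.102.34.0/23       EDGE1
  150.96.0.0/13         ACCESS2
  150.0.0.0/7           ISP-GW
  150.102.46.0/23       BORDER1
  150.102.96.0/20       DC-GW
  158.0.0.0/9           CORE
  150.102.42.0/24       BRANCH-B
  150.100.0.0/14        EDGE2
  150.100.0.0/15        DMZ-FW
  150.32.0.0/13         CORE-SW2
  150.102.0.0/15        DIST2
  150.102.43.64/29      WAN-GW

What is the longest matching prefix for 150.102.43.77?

Entries matching 150.102.43.77:
  0.0.0.0/0 (default, matches everything)
  150.0.0.0/7 (150.0.0.0 - 151.255.255.255)
  150.96.0.0/12 (150.96.0.0 - 150.111.255.255)
  150.96.0.0/13 (150.96.0.0 - 150.103.255.255)
  150.100.0.0/14 (150.100.0.0 - 150.103.255.255)
  150.102.0.0/15 (150.102.0.0 - 150.103.255.255)
Most specific is 150.102.0.0/15.

150.102.0.0/15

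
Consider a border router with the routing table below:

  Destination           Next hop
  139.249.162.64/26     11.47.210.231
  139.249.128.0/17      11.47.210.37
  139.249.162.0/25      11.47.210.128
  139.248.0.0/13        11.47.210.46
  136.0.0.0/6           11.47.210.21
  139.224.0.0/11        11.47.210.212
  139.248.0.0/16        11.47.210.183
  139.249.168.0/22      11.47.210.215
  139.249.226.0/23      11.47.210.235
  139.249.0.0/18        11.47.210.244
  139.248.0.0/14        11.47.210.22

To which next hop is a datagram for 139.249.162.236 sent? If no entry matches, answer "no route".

Routes whose prefix contains 139.249.162.236:
  136.0.0.0/6 (136.0.0.0 - 139.255.255.255) -> 11.47.210.21
  139.224.0.0/11 (139.224.0.0 - 139.255.255.255) -> 11.47.210.212
  139.248.0.0/13 (139.248.0.0 - 139.255.255.255) -> 11.47.210.46
  139.248.0.0/14 (139.248.0.0 - 139.251.255.255) -> 11.47.210.22
  139.249.128.0/17 (139.249.128.0 - 139.249.255.255) -> 11.47.210.37
More-specific entries that do NOT match:
  139.249.162.64/26 (139.249.162.64 - 139.249.162.127) does not contain 139.249.162.236
  139.249.162.0/25 (139.249.162.0 - 139.249.162.127) does not contain 139.249.162.236
  139.249.226.0/23 (139.249.226.0 - 139.249.227.255) does not contain 139.249.162.236
  139.249.168.0/22 (139.249.168.0 - 139.249.171.255) does not contain 139.249.162.236
  139.249.0.0/18 (139.249.0.0 - 139.249.63.255) does not contain 139.249.162.236
Longest matching prefix is /17 -> next hop 11.47.210.37.

11.47.210.37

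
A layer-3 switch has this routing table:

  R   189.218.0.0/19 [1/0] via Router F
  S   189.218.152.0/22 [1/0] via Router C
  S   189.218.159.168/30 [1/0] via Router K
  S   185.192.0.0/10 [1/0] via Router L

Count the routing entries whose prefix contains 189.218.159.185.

0

No listed prefix contains 189.218.159.185.
Total matching entries: 0.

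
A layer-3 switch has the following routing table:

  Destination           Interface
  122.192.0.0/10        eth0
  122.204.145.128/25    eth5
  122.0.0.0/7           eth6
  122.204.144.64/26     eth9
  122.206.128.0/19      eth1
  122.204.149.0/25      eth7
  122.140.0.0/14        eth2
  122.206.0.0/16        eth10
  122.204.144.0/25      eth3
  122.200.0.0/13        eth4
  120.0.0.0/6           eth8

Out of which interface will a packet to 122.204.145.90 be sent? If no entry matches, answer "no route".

eth4

Routes whose prefix contains 122.204.145.90:
  120.0.0.0/6 (120.0.0.0 - 123.255.255.255) -> eth8
  122.0.0.0/7 (122.0.0.0 - 123.255.255.255) -> eth6
  122.192.0.0/10 (122.192.0.0 - 122.255.255.255) -> eth0
  122.200.0.0/13 (122.200.0.0 - 122.207.255.255) -> eth4
More-specific entries that do NOT match:
  122.204.144.64/26 (122.204.144.64 - 122.204.144.127) does not contain 122.204.145.90
  122.204.145.128/25 (122.204.145.128 - 122.204.145.255) does not contain 122.204.145.90
  122.204.149.0/25 (122.204.149.0 - 122.204.149.127) does not contain 122.204.145.90
  122.204.144.0/25 (122.204.144.0 - 122.204.144.127) does not contain 122.204.145.90
  122.206.128.0/19 (122.206.128.0 - 122.206.159.255) does not contain 122.204.145.90
  122.206.0.0/16 (122.206.0.0 - 122.206.255.255) does not contain 122.204.145.90
  122.140.0.0/14 (122.140.0.0 - 122.143.255.255) does not contain 122.204.145.90
Longest matching prefix is /13 -> interface eth4.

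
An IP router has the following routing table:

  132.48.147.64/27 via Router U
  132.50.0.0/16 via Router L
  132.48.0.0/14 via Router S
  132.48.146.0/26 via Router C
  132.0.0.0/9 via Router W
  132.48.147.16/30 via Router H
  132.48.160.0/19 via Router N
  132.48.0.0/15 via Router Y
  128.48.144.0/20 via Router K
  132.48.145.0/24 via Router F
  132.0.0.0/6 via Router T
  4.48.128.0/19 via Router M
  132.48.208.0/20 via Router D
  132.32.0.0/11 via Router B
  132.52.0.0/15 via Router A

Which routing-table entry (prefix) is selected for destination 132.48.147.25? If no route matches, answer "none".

Entries matching 132.48.147.25:
  132.0.0.0/6 (132.0.0.0 - 135.255.255.255)
  132.0.0.0/9 (132.0.0.0 - 132.127.255.255)
  132.32.0.0/11 (132.32.0.0 - 132.63.255.255)
  132.48.0.0/14 (132.48.0.0 - 132.51.255.255)
  132.48.0.0/15 (132.48.0.0 - 132.49.255.255)
Most specific is 132.48.0.0/15.

132.48.0.0/15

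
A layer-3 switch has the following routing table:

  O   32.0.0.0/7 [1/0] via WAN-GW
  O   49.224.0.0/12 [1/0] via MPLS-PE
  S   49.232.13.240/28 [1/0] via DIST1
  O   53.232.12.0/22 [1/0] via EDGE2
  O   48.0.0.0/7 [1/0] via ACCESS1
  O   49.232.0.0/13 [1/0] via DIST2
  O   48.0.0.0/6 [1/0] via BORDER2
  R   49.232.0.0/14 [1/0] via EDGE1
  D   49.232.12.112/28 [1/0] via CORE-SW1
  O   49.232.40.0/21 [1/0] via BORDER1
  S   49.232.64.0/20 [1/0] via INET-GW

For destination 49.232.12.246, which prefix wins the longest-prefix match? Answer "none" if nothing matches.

Entries matching 49.232.12.246:
  48.0.0.0/6 (48.0.0.0 - 51.255.255.255)
  48.0.0.0/7 (48.0.0.0 - 49.255.255.255)
  49.224.0.0/12 (49.224.0.0 - 49.239.255.255)
  49.232.0.0/13 (49.232.0.0 - 49.239.255.255)
  49.232.0.0/14 (49.232.0.0 - 49.235.255.255)
Most specific is 49.232.0.0/14.

49.232.0.0/14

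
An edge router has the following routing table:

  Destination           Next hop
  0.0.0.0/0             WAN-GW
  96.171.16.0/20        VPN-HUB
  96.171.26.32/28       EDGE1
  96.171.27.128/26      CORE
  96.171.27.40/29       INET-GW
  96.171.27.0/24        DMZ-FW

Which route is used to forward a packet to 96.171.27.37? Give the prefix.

Entries matching 96.171.27.37:
  0.0.0.0/0 (default, matches everything)
  96.171.16.0/20 (96.171.16.0 - 96.171.31.255)
  96.171.27.0/24 (96.171.27.0 - 96.171.27.255)
Most specific is 96.171.27.0/24.

96.171.27.0/24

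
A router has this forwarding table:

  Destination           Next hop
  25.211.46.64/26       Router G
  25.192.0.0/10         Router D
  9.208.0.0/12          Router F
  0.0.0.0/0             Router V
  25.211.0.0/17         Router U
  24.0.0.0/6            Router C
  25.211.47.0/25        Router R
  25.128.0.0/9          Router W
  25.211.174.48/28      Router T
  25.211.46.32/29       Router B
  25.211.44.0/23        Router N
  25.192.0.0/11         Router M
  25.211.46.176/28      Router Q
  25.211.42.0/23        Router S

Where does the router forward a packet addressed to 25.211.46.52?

Routes whose prefix contains 25.211.46.52:
  0.0.0.0/0 (default, matches everything) -> Router V
  24.0.0.0/6 (24.0.0.0 - 27.255.255.255) -> Router C
  25.128.0.0/9 (25.128.0.0 - 25.255.255.255) -> Router W
  25.192.0.0/10 (25.192.0.0 - 25.255.255.255) -> Router D
  25.192.0.0/11 (25.192.0.0 - 25.223.255.255) -> Router M
  25.211.0.0/17 (25.211.0.0 - 25.211.127.255) -> Router U
More-specific entries that do NOT match:
  25.211.46.32/29 (25.211.46.32 - 25.211.46.39) does not contain 25.211.46.52
  25.211.174.48/28 (25.211.174.48 - 25.211.174.63) does not contain 25.211.46.52
  25.211.46.176/28 (25.211.46.176 - 25.211.46.191) does not contain 25.211.46.52
  25.211.46.64/26 (25.211.46.64 - 25.211.46.127) does not contain 25.211.46.52
  25.211.47.0/25 (25.211.47.0 - 25.211.47.127) does not contain 25.211.46.52
  25.211.44.0/23 (25.211.44.0 - 25.211.45.255) does not contain 25.211.46.52
  25.211.42.0/23 (25.211.42.0 - 25.211.43.255) does not contain 25.211.46.52
Longest matching prefix is /17 -> next hop Router U.

Router U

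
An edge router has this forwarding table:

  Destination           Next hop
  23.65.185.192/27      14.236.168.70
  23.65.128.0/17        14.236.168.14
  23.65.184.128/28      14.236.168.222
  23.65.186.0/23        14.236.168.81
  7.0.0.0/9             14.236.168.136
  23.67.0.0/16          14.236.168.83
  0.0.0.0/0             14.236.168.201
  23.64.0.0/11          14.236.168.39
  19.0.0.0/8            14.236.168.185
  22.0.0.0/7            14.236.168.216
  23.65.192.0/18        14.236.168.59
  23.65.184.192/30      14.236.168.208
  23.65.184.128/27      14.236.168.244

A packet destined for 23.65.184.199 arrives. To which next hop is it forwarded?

14.236.168.14

Routes whose prefix contains 23.65.184.199:
  0.0.0.0/0 (default, matches everything) -> 14.236.168.201
  22.0.0.0/7 (22.0.0.0 - 23.255.255.255) -> 14.236.168.216
  23.64.0.0/11 (23.64.0.0 - 23.95.255.255) -> 14.236.168.39
  23.65.128.0/17 (23.65.128.0 - 23.65.255.255) -> 14.236.168.14
More-specific entries that do NOT match:
  23.65.184.192/30 (23.65.184.192 - 23.65.184.195) does not contain 23.65.184.199
  23.65.184.128/28 (23.65.184.128 - 23.65.184.143) does not contain 23.65.184.199
  23.65.185.192/27 (23.65.185.192 - 23.65.185.223) does not contain 23.65.184.199
  23.65.184.128/27 (23.65.184.128 - 23.65.184.159) does not contain 23.65.184.199
  23.65.186.0/23 (23.65.186.0 - 23.65.187.255) does not contain 23.65.184.199
  23.65.192.0/18 (23.65.192.0 - 23.65.255.255) does not contain 23.65.184.199
Longest matching prefix is /17 -> next hop 14.236.168.14.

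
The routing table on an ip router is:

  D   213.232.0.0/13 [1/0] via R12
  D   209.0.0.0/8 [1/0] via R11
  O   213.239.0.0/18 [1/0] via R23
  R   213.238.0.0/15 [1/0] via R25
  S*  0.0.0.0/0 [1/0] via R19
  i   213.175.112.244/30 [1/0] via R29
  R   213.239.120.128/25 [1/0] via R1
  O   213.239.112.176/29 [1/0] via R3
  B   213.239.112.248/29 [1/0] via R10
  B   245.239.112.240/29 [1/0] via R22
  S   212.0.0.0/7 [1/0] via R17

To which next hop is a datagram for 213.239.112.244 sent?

R25

Routes whose prefix contains 213.239.112.244:
  0.0.0.0/0 (default, matches everything) -> R19
  212.0.0.0/7 (212.0.0.0 - 213.255.255.255) -> R17
  213.232.0.0/13 (213.232.0.0 - 213.239.255.255) -> R12
  213.238.0.0/15 (213.238.0.0 - 213.239.255.255) -> R25
More-specific entries that do NOT match:
  213.175.112.244/30 (213.175.112.244 - 213.175.112.247) does not contain 213.239.112.244
  213.239.112.176/29 (213.239.112.176 - 213.239.112.183) does not contain 213.239.112.244
  213.239.112.248/29 (213.239.112.248 - 213.239.112.255) does not contain 213.239.112.244
  245.239.112.240/29 (245.239.112.240 - 245.239.112.247) does not contain 213.239.112.244
  213.239.120.128/25 (213.239.120.128 - 213.239.120.255) does not contain 213.239.112.244
  213.239.0.0/18 (213.239.0.0 - 213.239.63.255) does not contain 213.239.112.244
Longest matching prefix is /15 -> next hop R25.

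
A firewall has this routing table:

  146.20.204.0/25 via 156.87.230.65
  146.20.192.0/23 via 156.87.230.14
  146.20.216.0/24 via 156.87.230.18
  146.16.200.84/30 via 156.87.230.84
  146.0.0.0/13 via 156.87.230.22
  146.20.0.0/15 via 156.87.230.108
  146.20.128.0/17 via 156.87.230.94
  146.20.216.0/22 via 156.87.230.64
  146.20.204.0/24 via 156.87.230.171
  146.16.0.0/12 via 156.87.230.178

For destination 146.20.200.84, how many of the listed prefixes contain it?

Prefixes containing 146.20.200.84:
  146.16.0.0/12 (146.16.0.0 - 146.31.255.255)
  146.20.0.0/15 (146.20.0.0 - 146.21.255.255)
  146.20.128.0/17 (146.20.128.0 - 146.20.255.255)
Total matching entries: 3.

3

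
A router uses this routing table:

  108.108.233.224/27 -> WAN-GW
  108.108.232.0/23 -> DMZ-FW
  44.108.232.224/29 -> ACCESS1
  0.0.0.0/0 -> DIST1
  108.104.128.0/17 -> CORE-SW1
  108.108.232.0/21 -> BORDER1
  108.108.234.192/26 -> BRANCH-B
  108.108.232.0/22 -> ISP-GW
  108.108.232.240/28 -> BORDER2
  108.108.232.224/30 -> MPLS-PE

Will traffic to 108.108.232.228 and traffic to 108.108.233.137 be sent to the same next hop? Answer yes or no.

yes

108.108.232.228: longest match 108.108.232.0/23 -> DMZ-FW
108.108.233.137: longest match 108.108.232.0/23 -> DMZ-FW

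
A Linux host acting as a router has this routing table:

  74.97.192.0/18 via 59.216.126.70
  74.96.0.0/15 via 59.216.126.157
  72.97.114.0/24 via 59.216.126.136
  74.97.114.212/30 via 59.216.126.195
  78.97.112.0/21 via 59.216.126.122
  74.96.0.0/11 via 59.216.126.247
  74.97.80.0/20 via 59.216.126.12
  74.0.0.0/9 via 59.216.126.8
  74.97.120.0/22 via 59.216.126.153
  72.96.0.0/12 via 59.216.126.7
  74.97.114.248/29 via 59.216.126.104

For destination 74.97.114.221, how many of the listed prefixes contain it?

Prefixes containing 74.97.114.221:
  74.0.0.0/9 (74.0.0.0 - 74.127.255.255)
  74.96.0.0/11 (74.96.0.0 - 74.127.255.255)
  74.96.0.0/15 (74.96.0.0 - 74.97.255.255)
Total matching entries: 3.

3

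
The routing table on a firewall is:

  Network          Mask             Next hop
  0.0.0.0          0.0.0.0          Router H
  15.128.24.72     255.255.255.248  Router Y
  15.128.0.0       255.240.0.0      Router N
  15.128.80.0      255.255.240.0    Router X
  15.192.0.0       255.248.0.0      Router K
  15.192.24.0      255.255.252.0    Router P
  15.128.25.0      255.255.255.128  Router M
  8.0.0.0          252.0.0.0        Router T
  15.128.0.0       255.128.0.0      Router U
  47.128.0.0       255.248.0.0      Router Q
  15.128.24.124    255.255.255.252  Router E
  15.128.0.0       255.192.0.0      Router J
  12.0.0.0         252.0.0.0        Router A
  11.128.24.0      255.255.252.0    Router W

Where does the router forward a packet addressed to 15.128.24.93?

Routes whose prefix contains 15.128.24.93:
  0.0.0.0/0 (default, matches everything) -> Router H
  12.0.0.0/6 (12.0.0.0 - 15.255.255.255) -> Router A
  15.128.0.0/9 (15.128.0.0 - 15.255.255.255) -> Router U
  15.128.0.0/10 (15.128.0.0 - 15.191.255.255) -> Router J
  15.128.0.0/12 (15.128.0.0 - 15.143.255.255) -> Router N
More-specific entries that do NOT match:
  15.128.24.124/30 (15.128.24.124 - 15.128.24.127) does not contain 15.128.24.93
  15.128.24.72/29 (15.128.24.72 - 15.128.24.79) does not contain 15.128.24.93
  15.128.25.0/25 (15.128.25.0 - 15.128.25.127) does not contain 15.128.24.93
  15.192.24.0/22 (15.192.24.0 - 15.192.27.255) does not contain 15.128.24.93
  11.128.24.0/22 (11.128.24.0 - 11.128.27.255) does not contain 15.128.24.93
  15.128.80.0/20 (15.128.80.0 - 15.128.95.255) does not contain 15.128.24.93
  15.192.0.0/13 (15.192.0.0 - 15.199.255.255) does not contain 15.128.24.93
  47.128.0.0/13 (47.128.0.0 - 47.135.255.255) does not contain 15.128.24.93
Longest matching prefix is /12 -> next hop Router N.

Router N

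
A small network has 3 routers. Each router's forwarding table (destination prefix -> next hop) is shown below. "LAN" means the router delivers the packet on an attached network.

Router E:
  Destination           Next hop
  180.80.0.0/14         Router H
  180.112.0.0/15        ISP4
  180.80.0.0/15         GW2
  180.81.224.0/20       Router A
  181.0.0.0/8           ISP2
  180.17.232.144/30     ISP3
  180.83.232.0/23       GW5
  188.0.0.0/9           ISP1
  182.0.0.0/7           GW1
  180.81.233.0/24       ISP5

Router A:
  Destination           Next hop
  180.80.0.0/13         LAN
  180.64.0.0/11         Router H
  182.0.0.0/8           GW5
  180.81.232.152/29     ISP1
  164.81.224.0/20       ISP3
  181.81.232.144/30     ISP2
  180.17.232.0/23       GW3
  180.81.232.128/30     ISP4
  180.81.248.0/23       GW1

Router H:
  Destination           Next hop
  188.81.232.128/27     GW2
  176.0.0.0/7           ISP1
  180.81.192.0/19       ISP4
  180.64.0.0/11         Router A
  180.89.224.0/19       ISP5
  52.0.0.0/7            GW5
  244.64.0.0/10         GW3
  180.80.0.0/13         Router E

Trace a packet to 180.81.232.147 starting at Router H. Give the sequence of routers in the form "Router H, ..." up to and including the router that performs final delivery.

Router H, Router E, Router A

At Router H: longest match for 180.81.232.147 is 180.80.0.0/13 -> Router E
At Router E: longest match for 180.81.232.147 is 180.81.224.0/20 -> Router A
At Router A: longest match for 180.81.232.147 is 180.80.0.0/13 -> LAN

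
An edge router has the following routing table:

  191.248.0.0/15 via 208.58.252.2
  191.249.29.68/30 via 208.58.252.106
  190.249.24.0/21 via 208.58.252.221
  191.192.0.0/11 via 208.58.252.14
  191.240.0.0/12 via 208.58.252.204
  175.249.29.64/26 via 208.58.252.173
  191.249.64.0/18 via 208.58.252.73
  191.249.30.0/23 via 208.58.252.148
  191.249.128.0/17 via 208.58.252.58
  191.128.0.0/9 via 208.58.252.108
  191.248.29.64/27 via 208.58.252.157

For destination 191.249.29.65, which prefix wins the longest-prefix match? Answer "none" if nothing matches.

Entries matching 191.249.29.65:
  191.128.0.0/9 (191.128.0.0 - 191.255.255.255)
  191.240.0.0/12 (191.240.0.0 - 191.255.255.255)
  191.248.0.0/15 (191.248.0.0 - 191.249.255.255)
Most specific is 191.248.0.0/15.

191.248.0.0/15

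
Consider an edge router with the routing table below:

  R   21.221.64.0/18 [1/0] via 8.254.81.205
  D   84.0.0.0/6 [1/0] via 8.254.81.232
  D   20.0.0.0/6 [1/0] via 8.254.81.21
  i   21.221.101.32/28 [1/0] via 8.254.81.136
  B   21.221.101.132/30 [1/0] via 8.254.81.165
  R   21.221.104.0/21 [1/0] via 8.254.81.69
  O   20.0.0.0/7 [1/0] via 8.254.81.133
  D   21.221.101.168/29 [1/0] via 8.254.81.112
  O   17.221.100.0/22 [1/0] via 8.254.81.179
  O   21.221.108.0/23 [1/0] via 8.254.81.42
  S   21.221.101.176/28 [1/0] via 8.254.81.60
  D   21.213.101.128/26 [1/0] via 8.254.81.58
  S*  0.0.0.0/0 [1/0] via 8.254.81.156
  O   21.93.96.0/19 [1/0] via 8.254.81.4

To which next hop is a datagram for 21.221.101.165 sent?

8.254.81.205

Routes whose prefix contains 21.221.101.165:
  0.0.0.0/0 (default, matches everything) -> 8.254.81.156
  20.0.0.0/6 (20.0.0.0 - 23.255.255.255) -> 8.254.81.21
  20.0.0.0/7 (20.0.0.0 - 21.255.255.255) -> 8.254.81.133
  21.221.64.0/18 (21.221.64.0 - 21.221.127.255) -> 8.254.81.205
More-specific entries that do NOT match:
  21.221.101.132/30 (21.221.101.132 - 21.221.101.135) does not contain 21.221.101.165
  21.221.101.168/29 (21.221.101.168 - 21.221.101.175) does not contain 21.221.101.165
  21.221.101.32/28 (21.221.101.32 - 21.221.101.47) does not contain 21.221.101.165
  21.221.101.176/28 (21.221.101.176 - 21.221.101.191) does not contain 21.221.101.165
  21.213.101.128/26 (21.213.101.128 - 21.213.101.191) does not contain 21.221.101.165
  21.221.108.0/23 (21.221.108.0 - 21.221.109.255) does not contain 21.221.101.165
  17.221.100.0/22 (17.221.100.0 - 17.221.103.255) does not contain 21.221.101.165
  21.221.104.0/21 (21.221.104.0 - 21.221.111.255) does not contain 21.221.101.165
  21.93.96.0/19 (21.93.96.0 - 21.93.127.255) does not contain 21.221.101.165
Longest matching prefix is /18 -> next hop 8.254.81.205.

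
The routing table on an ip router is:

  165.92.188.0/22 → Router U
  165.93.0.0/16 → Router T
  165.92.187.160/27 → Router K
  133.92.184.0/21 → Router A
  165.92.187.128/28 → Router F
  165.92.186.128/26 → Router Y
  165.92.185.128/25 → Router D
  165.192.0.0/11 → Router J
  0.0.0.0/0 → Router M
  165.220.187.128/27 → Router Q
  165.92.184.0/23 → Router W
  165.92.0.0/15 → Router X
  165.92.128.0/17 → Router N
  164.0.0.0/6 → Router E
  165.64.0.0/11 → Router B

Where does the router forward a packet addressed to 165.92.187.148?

Routes whose prefix contains 165.92.187.148:
  0.0.0.0/0 (default, matches everything) -> Router M
  164.0.0.0/6 (164.0.0.0 - 167.255.255.255) -> Router E
  165.64.0.0/11 (165.64.0.0 - 165.95.255.255) -> Router B
  165.92.0.0/15 (165.92.0.0 - 165.93.255.255) -> Router X
  165.92.128.0/17 (165.92.128.0 - 165.92.255.255) -> Router N
More-specific entries that do NOT match:
  165.92.187.128/28 (165.92.187.128 - 165.92.187.143) does not contain 165.92.187.148
  165.92.187.160/27 (165.92.187.160 - 165.92.187.191) does not contain 165.92.187.148
  165.220.187.128/27 (165.220.187.128 - 165.220.187.159) does not contain 165.92.187.148
  165.92.186.128/26 (165.92.186.128 - 165.92.186.191) does not contain 165.92.187.148
  165.92.185.128/25 (165.92.185.128 - 165.92.185.255) does not contain 165.92.187.148
  165.92.184.0/23 (165.92.184.0 - 165.92.185.255) does not contain 165.92.187.148
  165.92.188.0/22 (165.92.188.0 - 165.92.191.255) does not contain 165.92.187.148
  133.92.184.0/21 (133.92.184.0 - 133.92.191.255) does not contain 165.92.187.148
Longest matching prefix is /17 -> next hop Router N.

Router N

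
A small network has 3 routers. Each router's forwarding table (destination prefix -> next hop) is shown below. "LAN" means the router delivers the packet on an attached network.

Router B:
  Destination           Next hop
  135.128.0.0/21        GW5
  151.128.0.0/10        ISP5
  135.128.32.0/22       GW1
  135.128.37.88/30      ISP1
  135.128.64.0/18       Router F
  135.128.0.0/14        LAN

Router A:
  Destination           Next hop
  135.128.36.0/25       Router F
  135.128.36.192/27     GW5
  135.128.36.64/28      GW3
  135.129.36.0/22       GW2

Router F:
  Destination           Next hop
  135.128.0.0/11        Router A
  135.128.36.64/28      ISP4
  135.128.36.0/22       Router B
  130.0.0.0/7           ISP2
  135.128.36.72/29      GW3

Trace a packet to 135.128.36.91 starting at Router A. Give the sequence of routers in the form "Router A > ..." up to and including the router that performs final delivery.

At Router A: longest match for 135.128.36.91 is 135.128.36.0/25 -> Router F
At Router F: longest match for 135.128.36.91 is 135.128.36.0/22 -> Router B
At Router B: longest match for 135.128.36.91 is 135.128.0.0/14 -> LAN

Router A > Router F > Router B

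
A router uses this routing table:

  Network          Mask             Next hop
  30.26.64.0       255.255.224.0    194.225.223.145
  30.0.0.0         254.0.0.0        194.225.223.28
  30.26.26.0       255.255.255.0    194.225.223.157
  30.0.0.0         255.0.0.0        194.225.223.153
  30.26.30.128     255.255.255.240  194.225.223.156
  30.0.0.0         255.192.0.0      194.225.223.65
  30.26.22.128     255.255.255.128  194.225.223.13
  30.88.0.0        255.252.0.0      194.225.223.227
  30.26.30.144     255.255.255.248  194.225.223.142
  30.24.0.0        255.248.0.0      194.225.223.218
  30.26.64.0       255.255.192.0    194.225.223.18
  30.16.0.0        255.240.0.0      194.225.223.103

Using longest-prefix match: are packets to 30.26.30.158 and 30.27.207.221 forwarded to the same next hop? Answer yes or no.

30.26.30.158: longest match 30.24.0.0/13 -> 194.225.223.218
30.27.207.221: longest match 30.24.0.0/13 -> 194.225.223.218

yes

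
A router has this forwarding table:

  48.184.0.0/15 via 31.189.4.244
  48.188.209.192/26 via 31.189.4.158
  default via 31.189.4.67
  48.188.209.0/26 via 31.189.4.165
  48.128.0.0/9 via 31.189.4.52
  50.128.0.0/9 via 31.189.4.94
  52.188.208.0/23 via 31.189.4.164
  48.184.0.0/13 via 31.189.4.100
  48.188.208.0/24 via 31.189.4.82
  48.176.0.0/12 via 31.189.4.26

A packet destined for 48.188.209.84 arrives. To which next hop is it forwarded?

31.189.4.100

Routes whose prefix contains 48.188.209.84:
  0.0.0.0/0 (default, matches everything) -> 31.189.4.67
  48.128.0.0/9 (48.128.0.0 - 48.255.255.255) -> 31.189.4.52
  48.176.0.0/12 (48.176.0.0 - 48.191.255.255) -> 31.189.4.26
  48.184.0.0/13 (48.184.0.0 - 48.191.255.255) -> 31.189.4.100
More-specific entries that do NOT match:
  48.188.209.192/26 (48.188.209.192 - 48.188.209.255) does not contain 48.188.209.84
  48.188.209.0/26 (48.188.209.0 - 48.188.209.63) does not contain 48.188.209.84
  48.188.208.0/24 (48.188.208.0 - 48.188.208.255) does not contain 48.188.209.84
  52.188.208.0/23 (52.188.208.0 - 52.188.209.255) does not contain 48.188.209.84
  48.184.0.0/15 (48.184.0.0 - 48.185.255.255) does not contain 48.188.209.84
Longest matching prefix is /13 -> next hop 31.189.4.100.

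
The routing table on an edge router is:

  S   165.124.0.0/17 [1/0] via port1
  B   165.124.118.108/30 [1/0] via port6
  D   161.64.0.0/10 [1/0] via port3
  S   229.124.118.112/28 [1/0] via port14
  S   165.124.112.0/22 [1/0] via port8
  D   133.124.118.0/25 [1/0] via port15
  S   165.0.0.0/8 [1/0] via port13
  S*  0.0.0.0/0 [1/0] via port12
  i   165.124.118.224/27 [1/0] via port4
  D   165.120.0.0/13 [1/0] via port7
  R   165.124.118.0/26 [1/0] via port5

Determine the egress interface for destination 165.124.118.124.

Routes whose prefix contains 165.124.118.124:
  0.0.0.0/0 (default, matches everything) -> port12
  165.0.0.0/8 (165.0.0.0 - 165.255.255.255) -> port13
  165.120.0.0/13 (165.120.0.0 - 165.127.255.255) -> port7
  165.124.0.0/17 (165.124.0.0 - 165.124.127.255) -> port1
More-specific entries that do NOT match:
  165.124.118.108/30 (165.124.118.108 - 165.124.118.111) does not contain 165.124.118.124
  229.124.118.112/28 (229.124.118.112 - 229.124.118.127) does not contain 165.124.118.124
  165.124.118.224/27 (165.124.118.224 - 165.124.118.255) does not contain 165.124.118.124
  165.124.118.0/26 (165.124.118.0 - 165.124.118.63) does not contain 165.124.118.124
  133.124.118.0/25 (133.124.118.0 - 133.124.118.127) does not contain 165.124.118.124
  165.124.112.0/22 (165.124.112.0 - 165.124.115.255) does not contain 165.124.118.124
Longest matching prefix is /17 -> interface port1.

port1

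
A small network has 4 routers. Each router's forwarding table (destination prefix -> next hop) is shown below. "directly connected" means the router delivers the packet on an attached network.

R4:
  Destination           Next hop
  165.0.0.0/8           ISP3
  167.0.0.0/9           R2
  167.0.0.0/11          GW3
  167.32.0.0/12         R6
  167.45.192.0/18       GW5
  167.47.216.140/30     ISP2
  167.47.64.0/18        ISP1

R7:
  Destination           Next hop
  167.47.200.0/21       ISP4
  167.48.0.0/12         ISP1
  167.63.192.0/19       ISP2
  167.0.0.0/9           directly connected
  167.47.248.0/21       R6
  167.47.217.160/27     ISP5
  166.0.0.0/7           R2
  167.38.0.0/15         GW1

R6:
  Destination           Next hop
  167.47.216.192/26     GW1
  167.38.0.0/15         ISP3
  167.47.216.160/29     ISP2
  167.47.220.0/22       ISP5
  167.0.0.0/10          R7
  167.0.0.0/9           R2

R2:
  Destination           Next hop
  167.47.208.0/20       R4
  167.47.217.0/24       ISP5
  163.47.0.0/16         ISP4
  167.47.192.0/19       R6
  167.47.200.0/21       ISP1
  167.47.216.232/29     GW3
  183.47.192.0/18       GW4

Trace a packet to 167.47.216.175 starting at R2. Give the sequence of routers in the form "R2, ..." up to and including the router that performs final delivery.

At R2: longest match for 167.47.216.175 is 167.47.208.0/20 -> R4
At R4: longest match for 167.47.216.175 is 167.32.0.0/12 -> R6
At R6: longest match for 167.47.216.175 is 167.0.0.0/10 -> R7
At R7: longest match for 167.47.216.175 is 167.0.0.0/9 -> directly connected

R2, R4, R6, R7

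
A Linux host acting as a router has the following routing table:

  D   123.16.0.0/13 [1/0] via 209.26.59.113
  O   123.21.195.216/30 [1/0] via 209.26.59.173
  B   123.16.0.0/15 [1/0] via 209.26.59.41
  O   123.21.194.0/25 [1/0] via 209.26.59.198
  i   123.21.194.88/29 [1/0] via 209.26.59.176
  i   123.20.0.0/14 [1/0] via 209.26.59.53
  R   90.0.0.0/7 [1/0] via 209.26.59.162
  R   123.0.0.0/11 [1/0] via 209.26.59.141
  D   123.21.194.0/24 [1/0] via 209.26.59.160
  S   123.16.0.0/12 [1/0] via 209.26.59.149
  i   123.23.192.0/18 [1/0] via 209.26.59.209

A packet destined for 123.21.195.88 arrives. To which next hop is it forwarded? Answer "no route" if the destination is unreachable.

209.26.59.53

Routes whose prefix contains 123.21.195.88:
  123.0.0.0/11 (123.0.0.0 - 123.31.255.255) -> 209.26.59.141
  123.16.0.0/12 (123.16.0.0 - 123.31.255.255) -> 209.26.59.149
  123.16.0.0/13 (123.16.0.0 - 123.23.255.255) -> 209.26.59.113
  123.20.0.0/14 (123.20.0.0 - 123.23.255.255) -> 209.26.59.53
More-specific entries that do NOT match:
  123.21.195.216/30 (123.21.195.216 - 123.21.195.219) does not contain 123.21.195.88
  123.21.194.88/29 (123.21.194.88 - 123.21.194.95) does not contain 123.21.195.88
  123.21.194.0/25 (123.21.194.0 - 123.21.194.127) does not contain 123.21.195.88
  123.21.194.0/24 (123.21.194.0 - 123.21.194.255) does not contain 123.21.195.88
  123.23.192.0/18 (123.23.192.0 - 123.23.255.255) does not contain 123.21.195.88
  123.16.0.0/15 (123.16.0.0 - 123.17.255.255) does not contain 123.21.195.88
Longest matching prefix is /14 -> next hop 209.26.59.53.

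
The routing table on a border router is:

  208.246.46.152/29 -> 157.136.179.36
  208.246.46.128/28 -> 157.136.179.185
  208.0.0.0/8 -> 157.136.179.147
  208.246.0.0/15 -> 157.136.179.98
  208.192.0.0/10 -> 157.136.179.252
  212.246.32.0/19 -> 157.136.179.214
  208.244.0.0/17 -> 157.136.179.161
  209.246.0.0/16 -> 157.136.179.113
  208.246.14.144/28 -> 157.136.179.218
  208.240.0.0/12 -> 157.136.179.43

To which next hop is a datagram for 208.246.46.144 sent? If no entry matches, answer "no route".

Routes whose prefix contains 208.246.46.144:
  208.0.0.0/8 (208.0.0.0 - 208.255.255.255) -> 157.136.179.147
  208.192.0.0/10 (208.192.0.0 - 208.255.255.255) -> 157.136.179.252
  208.240.0.0/12 (208.240.0.0 - 208.255.255.255) -> 157.136.179.43
  208.246.0.0/15 (208.246.0.0 - 208.247.255.255) -> 157.136.179.98
More-specific entries that do NOT match:
  208.246.46.152/29 (208.246.46.152 - 208.246.46.159) does not contain 208.246.46.144
  208.246.46.128/28 (208.246.46.128 - 208.246.46.143) does not contain 208.246.46.144
  208.246.14.144/28 (208.246.14.144 - 208.246.14.159) does not contain 208.246.46.144
  212.246.32.0/19 (212.246.32.0 - 212.246.63.255) does not contain 208.246.46.144
  208.244.0.0/17 (208.244.0.0 - 208.244.127.255) does not contain 208.246.46.144
  209.246.0.0/16 (209.246.0.0 - 209.246.255.255) does not contain 208.246.46.144
Longest matching prefix is /15 -> next hop 157.136.179.98.

157.136.179.98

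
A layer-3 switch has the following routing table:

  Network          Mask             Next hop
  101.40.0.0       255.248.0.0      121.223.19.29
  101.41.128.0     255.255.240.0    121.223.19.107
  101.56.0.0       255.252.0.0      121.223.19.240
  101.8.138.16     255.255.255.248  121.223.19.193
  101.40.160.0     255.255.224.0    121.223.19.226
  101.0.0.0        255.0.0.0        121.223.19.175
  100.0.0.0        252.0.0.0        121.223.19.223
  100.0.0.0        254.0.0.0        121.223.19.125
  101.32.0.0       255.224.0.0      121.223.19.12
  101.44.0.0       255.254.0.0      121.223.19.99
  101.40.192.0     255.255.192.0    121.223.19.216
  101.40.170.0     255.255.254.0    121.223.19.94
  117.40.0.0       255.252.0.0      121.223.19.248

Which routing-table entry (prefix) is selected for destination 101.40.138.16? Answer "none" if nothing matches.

Entries matching 101.40.138.16:
  100.0.0.0/6 (100.0.0.0 - 103.255.255.255)
  100.0.0.0/7 (100.0.0.0 - 101.255.255.255)
  101.0.0.0/8 (101.0.0.0 - 101.255.255.255)
  101.32.0.0/11 (101.32.0.0 - 101.63.255.255)
  101.40.0.0/13 (101.40.0.0 - 101.47.255.255)
Most specific is 101.40.0.0/13.

101.40.0.0/13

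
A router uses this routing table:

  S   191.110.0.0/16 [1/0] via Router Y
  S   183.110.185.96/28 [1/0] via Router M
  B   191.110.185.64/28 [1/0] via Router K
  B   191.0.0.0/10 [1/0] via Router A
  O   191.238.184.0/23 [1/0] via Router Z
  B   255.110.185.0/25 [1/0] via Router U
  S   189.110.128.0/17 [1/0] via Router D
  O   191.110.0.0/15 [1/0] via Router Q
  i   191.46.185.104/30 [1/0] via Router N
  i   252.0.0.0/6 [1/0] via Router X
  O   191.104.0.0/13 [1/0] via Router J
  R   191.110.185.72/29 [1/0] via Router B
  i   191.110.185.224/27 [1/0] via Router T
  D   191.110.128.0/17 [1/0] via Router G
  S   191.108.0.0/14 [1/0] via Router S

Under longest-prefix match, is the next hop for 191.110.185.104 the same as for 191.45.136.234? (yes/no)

no

191.110.185.104: longest match 191.110.128.0/17 -> Router G
191.45.136.234: longest match 191.0.0.0/10 -> Router A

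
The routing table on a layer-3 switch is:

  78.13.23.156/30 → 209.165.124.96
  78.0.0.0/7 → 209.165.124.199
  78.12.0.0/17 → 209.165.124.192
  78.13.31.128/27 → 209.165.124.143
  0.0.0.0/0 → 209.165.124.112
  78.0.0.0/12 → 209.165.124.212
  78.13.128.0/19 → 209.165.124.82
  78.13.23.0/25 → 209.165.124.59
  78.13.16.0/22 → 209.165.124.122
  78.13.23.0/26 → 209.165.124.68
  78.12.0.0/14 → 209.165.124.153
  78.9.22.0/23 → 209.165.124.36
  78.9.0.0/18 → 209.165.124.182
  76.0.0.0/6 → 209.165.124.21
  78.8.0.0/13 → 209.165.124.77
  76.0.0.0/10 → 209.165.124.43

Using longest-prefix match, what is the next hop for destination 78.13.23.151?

209.165.124.153

Routes whose prefix contains 78.13.23.151:
  0.0.0.0/0 (default, matches everything) -> 209.165.124.112
  76.0.0.0/6 (76.0.0.0 - 79.255.255.255) -> 209.165.124.21
  78.0.0.0/7 (78.0.0.0 - 79.255.255.255) -> 209.165.124.199
  78.0.0.0/12 (78.0.0.0 - 78.15.255.255) -> 209.165.124.212
  78.8.0.0/13 (78.8.0.0 - 78.15.255.255) -> 209.165.124.77
  78.12.0.0/14 (78.12.0.0 - 78.15.255.255) -> 209.165.124.153
More-specific entries that do NOT match:
  78.13.23.156/30 (78.13.23.156 - 78.13.23.159) does not contain 78.13.23.151
  78.13.31.128/27 (78.13.31.128 - 78.13.31.159) does not contain 78.13.23.151
  78.13.23.0/26 (78.13.23.0 - 78.13.23.63) does not contain 78.13.23.151
  78.13.23.0/25 (78.13.23.0 - 78.13.23.127) does not contain 78.13.23.151
  78.9.22.0/23 (78.9.22.0 - 78.9.23.255) does not contain 78.13.23.151
  78.13.16.0/22 (78.13.16.0 - 78.13.19.255) does not contain 78.13.23.151
  78.13.128.0/19 (78.13.128.0 - 78.13.159.255) does not contain 78.13.23.151
  78.9.0.0/18 (78.9.0.0 - 78.9.63.255) does not contain 78.13.23.151
  78.12.0.0/17 (78.12.0.0 - 78.12.127.255) does not contain 78.13.23.151
Longest matching prefix is /14 -> next hop 209.165.124.153.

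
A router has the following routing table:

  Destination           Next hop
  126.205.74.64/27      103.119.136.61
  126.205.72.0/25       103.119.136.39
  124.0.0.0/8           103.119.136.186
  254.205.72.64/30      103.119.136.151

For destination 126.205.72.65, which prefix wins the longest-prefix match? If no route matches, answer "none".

126.205.72.0/25

Entries matching 126.205.72.65:
  126.205.72.0/25 (126.205.72.0 - 126.205.72.127)
Most specific is 126.205.72.0/25.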